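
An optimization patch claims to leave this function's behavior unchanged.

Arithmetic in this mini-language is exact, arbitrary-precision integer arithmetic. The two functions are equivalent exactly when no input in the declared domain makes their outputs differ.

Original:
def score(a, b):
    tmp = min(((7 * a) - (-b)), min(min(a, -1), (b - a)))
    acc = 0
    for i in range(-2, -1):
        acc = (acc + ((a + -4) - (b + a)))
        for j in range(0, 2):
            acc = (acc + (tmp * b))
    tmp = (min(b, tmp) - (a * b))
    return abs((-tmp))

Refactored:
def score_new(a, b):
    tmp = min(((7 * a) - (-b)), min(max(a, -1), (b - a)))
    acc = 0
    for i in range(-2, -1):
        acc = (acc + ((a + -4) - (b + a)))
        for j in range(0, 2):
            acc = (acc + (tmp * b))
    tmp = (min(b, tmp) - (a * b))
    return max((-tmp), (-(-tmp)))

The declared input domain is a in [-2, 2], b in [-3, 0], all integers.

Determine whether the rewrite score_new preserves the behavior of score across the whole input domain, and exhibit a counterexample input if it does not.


Take a=0, b=0.
score: tmp becomes -1; next acc becomes 0; next at i=-2:; next acc becomes -4; next at j=0:; next acc becomes -4; next at j=1:; next acc becomes -4; next tmp becomes -1; next final value 1
score_new: tmp becomes 0; next acc becomes 0; next at i=-2:; next acc becomes -4; next at j=0:; next acc becomes -4; next at j=1:; next acc becomes -4; next tmp becomes 0; next final value 0
1 != 0, so the rewrite changes behavior.
verdict: not equivalent; witness: a=0, b=0


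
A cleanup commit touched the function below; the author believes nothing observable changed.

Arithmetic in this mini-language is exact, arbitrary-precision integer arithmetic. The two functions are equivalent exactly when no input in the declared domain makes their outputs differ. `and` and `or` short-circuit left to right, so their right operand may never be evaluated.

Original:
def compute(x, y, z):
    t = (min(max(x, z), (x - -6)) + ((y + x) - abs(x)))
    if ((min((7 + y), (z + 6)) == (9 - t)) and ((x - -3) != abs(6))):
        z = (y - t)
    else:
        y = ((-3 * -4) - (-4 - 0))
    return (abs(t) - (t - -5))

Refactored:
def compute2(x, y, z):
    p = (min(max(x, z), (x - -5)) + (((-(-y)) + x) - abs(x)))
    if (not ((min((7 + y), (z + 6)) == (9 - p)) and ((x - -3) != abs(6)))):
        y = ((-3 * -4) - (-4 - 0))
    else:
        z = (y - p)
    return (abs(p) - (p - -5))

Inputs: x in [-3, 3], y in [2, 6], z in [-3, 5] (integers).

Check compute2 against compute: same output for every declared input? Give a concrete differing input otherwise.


There is a counterexample at x=-3, y=2, z=3: -3 on one side, -1 on the other.
compute: t becomes -1; next ((min((7 + y), (z + 6)) == (9 - t)) and ((x - -3) != abs(6))) evaluates to false; next y becomes 16; next final value -3
compute2: p becomes -2; next (not ((min((7 + y), (z + 6)) == (9 - p)) and ((x - -3) != abs(6)))) evaluates to true; next y becomes 16; next final value -1
verdict: not equivalent; witness: x=-3, y=2, z=3


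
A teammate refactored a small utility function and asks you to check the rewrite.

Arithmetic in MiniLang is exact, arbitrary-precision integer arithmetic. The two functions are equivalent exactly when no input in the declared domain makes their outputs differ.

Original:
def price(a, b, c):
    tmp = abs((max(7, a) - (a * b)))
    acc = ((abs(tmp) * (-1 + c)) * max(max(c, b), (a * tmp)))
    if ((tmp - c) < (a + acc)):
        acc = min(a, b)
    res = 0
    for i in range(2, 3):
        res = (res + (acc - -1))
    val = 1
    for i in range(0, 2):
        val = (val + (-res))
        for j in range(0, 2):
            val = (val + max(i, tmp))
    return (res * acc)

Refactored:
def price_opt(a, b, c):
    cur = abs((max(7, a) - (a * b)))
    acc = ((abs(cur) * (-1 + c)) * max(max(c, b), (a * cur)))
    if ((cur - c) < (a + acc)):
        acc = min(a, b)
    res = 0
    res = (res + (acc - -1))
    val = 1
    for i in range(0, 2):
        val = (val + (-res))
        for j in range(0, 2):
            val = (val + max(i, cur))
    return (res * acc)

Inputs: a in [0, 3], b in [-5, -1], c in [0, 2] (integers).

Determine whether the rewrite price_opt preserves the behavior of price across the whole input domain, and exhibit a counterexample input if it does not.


Comparing the listings, the differences include: loop structure differs; also local variable names differ; also statement counts differ.
Spot check at a=0, b=-5, c=1 — price: tmp := 7 | acc := 0 | ((tmp - c) < (a + acc)): false | res := 0 | iter i=2: | res := 1 | val := 1 | iter i=0: | val := 0 | iter j=0: | val := 7 | iter j=1: | val := 14 | iter i=1: | val := 13 | iter j=0: | val := 20 | iter j=1: | val := 27 | result 0. price_opt: cur := 7 | acc := 0 | ((cur - c) < (a + acc)): false | res := 0 | res := 1 | val := 1 | iter i=0: | val := 0 | iter j=0: | val := 7 | iter j=1: | val := 14 | iter i=1: | val := 13 | iter j=0: | val := 20 | iter j=1: | val := 27 | result 0. Both give 0.
Across all 60 domain points the two functions coincide.
verdict: equivalent


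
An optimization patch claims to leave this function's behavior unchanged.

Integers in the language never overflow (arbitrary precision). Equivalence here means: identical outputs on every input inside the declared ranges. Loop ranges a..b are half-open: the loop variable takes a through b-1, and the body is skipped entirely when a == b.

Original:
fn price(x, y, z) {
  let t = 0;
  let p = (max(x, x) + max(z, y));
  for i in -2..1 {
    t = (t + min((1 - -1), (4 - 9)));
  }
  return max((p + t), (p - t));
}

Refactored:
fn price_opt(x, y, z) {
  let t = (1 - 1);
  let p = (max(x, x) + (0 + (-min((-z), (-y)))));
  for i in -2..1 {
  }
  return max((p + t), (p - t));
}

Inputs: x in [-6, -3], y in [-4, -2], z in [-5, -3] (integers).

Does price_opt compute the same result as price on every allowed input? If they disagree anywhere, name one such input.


Run the pair on x=-6, y=-4, z=-5.
price: t=0, then p=-10, then (i=-2), then t=-5, then (i=-1), then t=-10, then (i=0), then t=-15, then returns 5
price_opt: t=0, then p=-10, then (i=-2), then (i=-1), then (i=0), then returns -10
5 vs -10 — the two versions disagree here.
verdict: not equivalent; witness: x=-6, y=-4, z=-5


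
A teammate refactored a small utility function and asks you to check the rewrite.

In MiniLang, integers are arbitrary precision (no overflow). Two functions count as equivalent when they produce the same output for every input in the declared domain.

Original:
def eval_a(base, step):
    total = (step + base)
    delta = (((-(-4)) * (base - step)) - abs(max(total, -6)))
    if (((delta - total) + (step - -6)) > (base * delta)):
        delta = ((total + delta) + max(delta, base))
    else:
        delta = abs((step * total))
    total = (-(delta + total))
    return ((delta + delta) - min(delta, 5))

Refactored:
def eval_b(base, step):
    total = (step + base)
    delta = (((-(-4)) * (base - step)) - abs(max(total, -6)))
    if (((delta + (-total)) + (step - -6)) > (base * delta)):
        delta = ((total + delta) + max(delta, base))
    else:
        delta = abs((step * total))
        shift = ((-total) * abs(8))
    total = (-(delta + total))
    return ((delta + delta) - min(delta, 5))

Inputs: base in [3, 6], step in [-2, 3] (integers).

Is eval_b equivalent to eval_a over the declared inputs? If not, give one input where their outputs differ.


Changes here: local variable names differ; arithmetic usage differs; min/max/abs usage differs; statement counts differ; constant usage differs; the full 24-point sweep finds no disagreement.
verdict: equivalent


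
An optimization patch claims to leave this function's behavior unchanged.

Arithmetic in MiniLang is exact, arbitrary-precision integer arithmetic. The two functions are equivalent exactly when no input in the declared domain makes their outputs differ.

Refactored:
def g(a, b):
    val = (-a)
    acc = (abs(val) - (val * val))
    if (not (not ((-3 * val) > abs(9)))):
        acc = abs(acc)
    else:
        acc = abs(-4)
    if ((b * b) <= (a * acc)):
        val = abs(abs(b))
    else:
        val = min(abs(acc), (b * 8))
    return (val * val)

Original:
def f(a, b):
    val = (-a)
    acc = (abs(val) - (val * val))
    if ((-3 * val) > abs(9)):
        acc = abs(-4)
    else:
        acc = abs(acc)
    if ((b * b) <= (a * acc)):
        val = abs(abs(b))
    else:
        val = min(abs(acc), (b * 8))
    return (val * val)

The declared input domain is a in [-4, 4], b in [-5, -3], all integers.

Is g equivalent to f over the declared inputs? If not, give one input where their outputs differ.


There is a counterexample at a=3, b=-4: 16 on one side, 1024 on the other.
f: val := -3 | acc := -6 | ((-3 * val) > abs(9)): false | acc := 6 | ((b * b) <= (a * acc)): true | val := 4 | result 16
g: val := -3 | acc := -6 | (not (not ((-3 * val) > abs(9)))): false | acc := 4 | ((b * b) <= (a * acc)): false | val := -32 | result 1024
verdict: not equivalent; witness: a=3, b=-4


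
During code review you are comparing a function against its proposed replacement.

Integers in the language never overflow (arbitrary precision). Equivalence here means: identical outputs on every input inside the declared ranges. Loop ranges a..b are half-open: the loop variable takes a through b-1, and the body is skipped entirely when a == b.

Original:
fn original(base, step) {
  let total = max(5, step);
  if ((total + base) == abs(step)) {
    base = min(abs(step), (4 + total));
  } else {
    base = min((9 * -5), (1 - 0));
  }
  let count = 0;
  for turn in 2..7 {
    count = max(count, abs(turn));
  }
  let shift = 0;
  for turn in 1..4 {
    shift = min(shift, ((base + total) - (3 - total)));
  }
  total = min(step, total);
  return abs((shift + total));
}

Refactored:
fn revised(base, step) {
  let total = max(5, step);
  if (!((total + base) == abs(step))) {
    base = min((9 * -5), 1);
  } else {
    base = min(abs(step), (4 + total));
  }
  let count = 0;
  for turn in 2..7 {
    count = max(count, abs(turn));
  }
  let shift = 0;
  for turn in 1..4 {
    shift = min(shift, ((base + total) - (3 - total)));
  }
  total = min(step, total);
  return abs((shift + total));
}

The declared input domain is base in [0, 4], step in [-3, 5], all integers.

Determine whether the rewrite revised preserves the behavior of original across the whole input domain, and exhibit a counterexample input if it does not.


This is a faithful refactor — boolean connective usage differs, plus arithmetic usage differs, plus constant usage differs, but the computed results match everywhere.
One worked example (base=2, step=-2) — original: total = 5; ((total + base) == abs(step)) -> false; base = -45; count = 0; [turn=2]; count = 2; [turn=3]; count = 3; [turn=4]; count = 4; [turn=5]; count = 5; [turn=6]; count = 6; shift = 0; [turn=1]; shift = -38; [turn=2]; shift = -38; [turn=3]; shift = -38; total = -2; return 40; revised: total = 5; (!((total + base) == abs(step))) -> true; base = -45; count = 0; [turn=2]; count = 2; [turn=3]; count = 3; [turn=4]; count = 4; [turn=5]; count = 5; [turn=6]; count = 6; shift = 0; [turn=1]; shift = -38; [turn=2]; shift = -38; [turn=3]; shift = -38; total = -2; return 40; agreement on 40.
Checked all 45 inputs in the declared domain: the outputs agree on every one.
verdict: equivalent


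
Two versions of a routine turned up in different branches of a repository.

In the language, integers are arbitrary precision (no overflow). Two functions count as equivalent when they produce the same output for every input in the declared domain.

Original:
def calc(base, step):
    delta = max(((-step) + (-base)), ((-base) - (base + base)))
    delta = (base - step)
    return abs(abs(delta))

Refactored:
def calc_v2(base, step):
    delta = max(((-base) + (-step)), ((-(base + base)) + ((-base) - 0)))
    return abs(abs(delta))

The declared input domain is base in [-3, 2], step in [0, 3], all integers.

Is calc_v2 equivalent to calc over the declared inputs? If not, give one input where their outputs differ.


There is a counterexample at base=-3, step=0: 3 on one side, 9 on the other.
calc: delta becomes 9; next delta becomes -3; next final value 3
calc_v2: delta becomes 9; next final value 9
verdict: not equivalent; witness: base=-3, step=0


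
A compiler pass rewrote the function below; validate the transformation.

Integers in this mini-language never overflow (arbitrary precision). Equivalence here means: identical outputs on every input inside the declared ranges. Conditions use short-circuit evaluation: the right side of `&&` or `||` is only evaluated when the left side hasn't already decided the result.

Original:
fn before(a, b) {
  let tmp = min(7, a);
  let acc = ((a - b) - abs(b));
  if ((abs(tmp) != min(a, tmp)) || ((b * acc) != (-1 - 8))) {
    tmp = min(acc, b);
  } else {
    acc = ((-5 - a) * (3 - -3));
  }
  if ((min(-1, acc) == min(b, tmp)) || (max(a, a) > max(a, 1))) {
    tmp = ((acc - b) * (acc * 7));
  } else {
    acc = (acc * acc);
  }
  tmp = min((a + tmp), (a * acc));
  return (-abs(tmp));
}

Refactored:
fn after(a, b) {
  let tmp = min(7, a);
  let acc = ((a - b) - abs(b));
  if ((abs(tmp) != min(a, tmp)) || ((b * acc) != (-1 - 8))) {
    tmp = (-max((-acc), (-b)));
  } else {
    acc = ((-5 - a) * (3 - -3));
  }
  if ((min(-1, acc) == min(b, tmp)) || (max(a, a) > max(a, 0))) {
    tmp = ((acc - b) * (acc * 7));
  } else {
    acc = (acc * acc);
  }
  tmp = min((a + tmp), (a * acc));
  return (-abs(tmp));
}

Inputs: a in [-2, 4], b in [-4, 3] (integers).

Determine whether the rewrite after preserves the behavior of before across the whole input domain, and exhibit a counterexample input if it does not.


The edit looks behavioral (`1` became `0`), but over these ranges it never changes the outcome; all 56 inputs agree.
verdict: equivalent


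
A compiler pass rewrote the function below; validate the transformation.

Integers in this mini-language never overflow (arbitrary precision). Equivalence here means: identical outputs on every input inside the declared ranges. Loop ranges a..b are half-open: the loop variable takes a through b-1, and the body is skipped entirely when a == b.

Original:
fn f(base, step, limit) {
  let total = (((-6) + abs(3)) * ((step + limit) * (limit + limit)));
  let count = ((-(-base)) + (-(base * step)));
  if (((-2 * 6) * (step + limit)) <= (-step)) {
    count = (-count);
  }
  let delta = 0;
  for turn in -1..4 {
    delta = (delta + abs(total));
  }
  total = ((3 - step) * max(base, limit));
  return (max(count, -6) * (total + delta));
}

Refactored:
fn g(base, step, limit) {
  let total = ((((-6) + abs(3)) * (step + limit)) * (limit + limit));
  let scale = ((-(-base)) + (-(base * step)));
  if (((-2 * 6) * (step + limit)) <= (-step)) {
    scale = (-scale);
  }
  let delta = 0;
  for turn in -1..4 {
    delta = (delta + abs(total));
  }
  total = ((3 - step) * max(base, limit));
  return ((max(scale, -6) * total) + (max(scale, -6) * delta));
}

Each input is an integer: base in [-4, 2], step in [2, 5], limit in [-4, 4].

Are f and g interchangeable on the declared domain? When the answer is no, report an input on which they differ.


Changes here: local variable names differ, constant usage differs, min/max/abs usage differs, arithmetic usage differs; the full 252-point sweep finds no disagreement.
verdict: equivalent


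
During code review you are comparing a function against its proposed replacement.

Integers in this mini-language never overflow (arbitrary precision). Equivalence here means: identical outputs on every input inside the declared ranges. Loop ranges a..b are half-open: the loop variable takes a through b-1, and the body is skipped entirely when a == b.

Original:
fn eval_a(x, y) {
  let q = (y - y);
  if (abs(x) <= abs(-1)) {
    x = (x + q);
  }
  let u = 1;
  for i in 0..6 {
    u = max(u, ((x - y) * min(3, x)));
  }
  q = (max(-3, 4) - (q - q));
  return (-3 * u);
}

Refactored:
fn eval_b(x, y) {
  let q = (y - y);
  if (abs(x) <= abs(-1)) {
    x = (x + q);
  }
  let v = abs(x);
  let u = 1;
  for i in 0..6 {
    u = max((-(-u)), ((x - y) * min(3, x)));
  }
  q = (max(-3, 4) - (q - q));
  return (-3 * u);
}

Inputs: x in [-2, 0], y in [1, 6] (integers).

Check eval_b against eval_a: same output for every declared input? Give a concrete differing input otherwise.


The two versions differ — the changes include statement counts differ, min/max/abs usage differs, local variable names differ.
Tracing x=-1, y=2: eval_a: q = 0; (abs(x) <= abs(-1)) -> true; x = -1; u = 1; [i=0]; u = 3; [i=1]; u = 3; [i=2]; u = 3; [i=3]; u = 3; [i=4]; u = 3; [i=5]; u = 3; q = 4; return -9 | eval_b: q = 0; (abs(x) <= abs(-1)) -> true; x = -1; v = 1; u = 1; [i=0]; u = 3; [i=1]; u = 3; [i=2]; u = 3; [i=3]; u = 3; [i=4]; u = 3; [i=5]; u = 3; q = 4; return -9 — matching result -9.
Across all 18 domain points the two functions coincide.
verdict: equivalent


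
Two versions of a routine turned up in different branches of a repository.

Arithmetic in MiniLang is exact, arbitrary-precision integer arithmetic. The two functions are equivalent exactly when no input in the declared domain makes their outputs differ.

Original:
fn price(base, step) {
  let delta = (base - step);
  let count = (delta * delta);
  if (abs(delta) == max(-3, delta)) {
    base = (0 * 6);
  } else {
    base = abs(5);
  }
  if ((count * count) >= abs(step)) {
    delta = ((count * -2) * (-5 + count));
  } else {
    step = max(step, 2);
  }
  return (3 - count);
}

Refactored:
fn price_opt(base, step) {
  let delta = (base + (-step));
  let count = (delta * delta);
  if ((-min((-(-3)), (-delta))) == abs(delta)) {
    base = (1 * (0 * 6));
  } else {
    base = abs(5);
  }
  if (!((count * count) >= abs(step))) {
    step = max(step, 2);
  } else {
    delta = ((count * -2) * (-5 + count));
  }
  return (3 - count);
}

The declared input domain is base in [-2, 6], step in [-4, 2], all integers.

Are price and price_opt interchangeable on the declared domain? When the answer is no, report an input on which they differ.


Reading the diff, among the changes: arithmetic usage differs, and min/max/abs usage differs, and constant usage differs, and boolean connective usage differs.
One worked example (base=1, step=0) — price: delta := 1 | count := 1 | (abs(delta) == max(-3, delta)): true | base := 0 | ((count * count) >= abs(step)): true | delta := 8 | result 2; price_opt: delta := 1 | count := 1 | ((-min((-(-3)), (-delta))) == abs(delta)): true | base := 0 | (!((count * count) >= abs(step))): false | delta := 8 | result 2; agreement on 2.
Every one of the 63 inputs gives matching results.
verdict: equivalent


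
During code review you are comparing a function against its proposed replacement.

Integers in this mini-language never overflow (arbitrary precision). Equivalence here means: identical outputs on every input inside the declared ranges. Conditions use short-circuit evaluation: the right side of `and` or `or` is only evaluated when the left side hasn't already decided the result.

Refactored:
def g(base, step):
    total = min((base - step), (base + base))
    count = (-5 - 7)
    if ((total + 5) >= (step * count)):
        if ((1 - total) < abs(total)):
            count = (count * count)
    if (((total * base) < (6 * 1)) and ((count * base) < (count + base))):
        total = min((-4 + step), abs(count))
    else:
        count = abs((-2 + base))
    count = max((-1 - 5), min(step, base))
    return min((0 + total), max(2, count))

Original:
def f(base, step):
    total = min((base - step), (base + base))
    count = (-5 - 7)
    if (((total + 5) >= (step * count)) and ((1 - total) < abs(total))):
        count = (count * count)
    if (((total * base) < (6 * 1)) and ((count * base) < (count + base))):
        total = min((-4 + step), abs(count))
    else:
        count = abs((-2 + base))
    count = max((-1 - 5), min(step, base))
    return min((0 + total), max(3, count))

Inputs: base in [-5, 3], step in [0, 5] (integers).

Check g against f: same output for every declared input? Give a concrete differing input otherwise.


Run the pair on base=3, step=0.
f: total=3, then count=-12, then (((total + 5) >= (step * count)) and ((1 - total) < abs(total))) is true, then count=144, then (((total * base) < (6 * 1)) and ((count * base) < (count + base))) is false, then count=1, then count=0, then returns 3
g: total=3, then count=-12, then ((total + 5) >= (step * count)) is true, then ((1 - total) < abs(total)) is true, then count=144, then (((total * base) < (6 * 1)) and ((count * base) < (count + base))) is false, then count=1, then count=0, then returns 2
3 against 2: the behavior changed.
verdict: not equivalent; witness: base=3, step=0


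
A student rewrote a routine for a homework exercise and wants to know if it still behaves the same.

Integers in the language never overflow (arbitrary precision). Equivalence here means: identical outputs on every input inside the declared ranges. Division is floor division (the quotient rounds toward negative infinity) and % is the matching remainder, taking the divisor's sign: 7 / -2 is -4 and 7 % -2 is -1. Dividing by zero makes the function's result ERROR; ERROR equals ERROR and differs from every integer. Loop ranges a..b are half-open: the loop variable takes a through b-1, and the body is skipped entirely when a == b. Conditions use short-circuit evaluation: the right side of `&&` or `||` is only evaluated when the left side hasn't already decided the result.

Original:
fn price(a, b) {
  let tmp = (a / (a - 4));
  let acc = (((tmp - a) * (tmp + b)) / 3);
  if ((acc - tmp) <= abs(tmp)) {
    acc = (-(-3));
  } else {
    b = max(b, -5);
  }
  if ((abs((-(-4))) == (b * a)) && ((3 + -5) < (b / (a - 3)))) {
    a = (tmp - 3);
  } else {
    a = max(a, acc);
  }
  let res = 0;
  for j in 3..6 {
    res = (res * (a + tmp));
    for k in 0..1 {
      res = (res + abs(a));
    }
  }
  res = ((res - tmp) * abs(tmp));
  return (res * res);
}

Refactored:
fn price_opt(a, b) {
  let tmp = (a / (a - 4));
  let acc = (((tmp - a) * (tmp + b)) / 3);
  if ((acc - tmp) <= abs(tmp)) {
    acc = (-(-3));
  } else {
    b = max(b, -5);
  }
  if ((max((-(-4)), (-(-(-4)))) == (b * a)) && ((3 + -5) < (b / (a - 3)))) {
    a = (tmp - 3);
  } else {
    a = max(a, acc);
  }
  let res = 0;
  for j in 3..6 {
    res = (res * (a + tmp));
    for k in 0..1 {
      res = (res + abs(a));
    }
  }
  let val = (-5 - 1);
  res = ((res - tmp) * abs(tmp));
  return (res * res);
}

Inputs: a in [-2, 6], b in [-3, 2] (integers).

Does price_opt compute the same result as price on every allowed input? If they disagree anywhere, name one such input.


The two are interchangeable: local variable names differ; min/max/abs usage differs; arithmetic usage differs; statement counts differ; constant usage differs, and every declared input agrees.
Spot check at a=0, b=-3 — price: tmp = 0; acc = 0; ((acc - tmp) <= abs(tmp)) -> true; acc = 3; ((abs((-(-4))) == (b * a)) && ((3 + -5) < (b / (a - 3)))) -> false; a = 3; res = 0; [j=3]; res = 0; [k=0]; res = 3; [j=4]; res = 9; [k=0]; res = 12; [j=5]; res = 36; [k=0]; res = 39; res = 0; return 0. price_opt: tmp = 0; acc = 0; ((acc - tmp) <= abs(tmp)) -> true; acc = 3; ((max((-(-4)), (-(-(-4)))) == (b * a)) && ((3 + -5) < (b / (a - 3)))) -> false; a = 3; res = 0; [j=3]; res = 0; [k=0]; res = 3; [j=4]; res = 9; [k=0]; res = 12; [j=5]; res = 36; [k=0]; res = 39; val = -6; res = 0; return 0. Both give 0.
Sweeping the whole domain (54 inputs) finds no disagreement.
verdict: equivalent


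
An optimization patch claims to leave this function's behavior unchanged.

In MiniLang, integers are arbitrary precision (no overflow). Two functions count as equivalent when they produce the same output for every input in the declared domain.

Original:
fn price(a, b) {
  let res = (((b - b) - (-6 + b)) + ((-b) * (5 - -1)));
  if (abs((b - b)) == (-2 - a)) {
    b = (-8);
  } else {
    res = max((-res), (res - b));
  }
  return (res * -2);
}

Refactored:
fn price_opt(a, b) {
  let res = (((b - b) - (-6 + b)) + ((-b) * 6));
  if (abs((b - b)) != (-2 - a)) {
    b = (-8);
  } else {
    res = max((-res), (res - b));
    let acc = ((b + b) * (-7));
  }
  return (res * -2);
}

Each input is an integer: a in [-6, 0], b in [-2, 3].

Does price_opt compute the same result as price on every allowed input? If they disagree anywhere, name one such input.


Run the pair on a=-6, b=-2.
price: res becomes 20; next (abs((b - b)) == (-2 - a)) evaluates to false; next res becomes 22; next final value -44
price_opt: res becomes 20; next (abs((b - b)) != (-2 - a)) evaluates to true; next b becomes -8; next final value -40
-44 vs -40 — the two versions disagree here.
verdict: not equivalent; witness: a=-6, b=-2


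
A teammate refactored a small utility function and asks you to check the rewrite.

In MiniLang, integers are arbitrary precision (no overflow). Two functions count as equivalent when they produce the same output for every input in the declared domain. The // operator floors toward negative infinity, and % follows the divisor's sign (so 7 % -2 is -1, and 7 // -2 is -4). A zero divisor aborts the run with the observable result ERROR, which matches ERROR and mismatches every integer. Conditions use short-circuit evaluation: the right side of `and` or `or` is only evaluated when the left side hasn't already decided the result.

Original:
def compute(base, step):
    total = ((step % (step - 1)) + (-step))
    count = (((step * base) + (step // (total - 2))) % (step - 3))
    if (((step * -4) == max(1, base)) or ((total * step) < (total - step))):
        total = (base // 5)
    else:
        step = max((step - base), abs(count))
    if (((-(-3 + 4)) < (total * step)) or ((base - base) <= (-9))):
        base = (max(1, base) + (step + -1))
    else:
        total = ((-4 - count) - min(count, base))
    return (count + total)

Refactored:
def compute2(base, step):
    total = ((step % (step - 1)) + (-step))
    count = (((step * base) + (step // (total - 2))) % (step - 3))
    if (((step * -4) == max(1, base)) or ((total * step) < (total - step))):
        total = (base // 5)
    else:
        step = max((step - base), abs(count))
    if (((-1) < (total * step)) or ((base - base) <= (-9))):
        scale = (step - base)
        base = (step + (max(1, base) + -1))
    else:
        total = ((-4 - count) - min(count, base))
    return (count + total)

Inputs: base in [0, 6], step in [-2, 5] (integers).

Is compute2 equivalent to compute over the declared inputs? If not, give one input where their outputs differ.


This is a faithful refactor — statement counts differ, and local variable names differ, and arithmetic usage differs, and constant usage differs, but the computed results match everywhere.
Spot check at base=3, step=4 — compute: total becomes -3; next count becomes 0; next (((step * -4) == max(1, base)) or ((total * step) < (total - step))) evaluates to true; next total becomes 0; next (((-(-3 + 4)) < (total * step)) or ((base - base) <= (-9))) evaluates to true; next base becomes 6; next final value 0. compute2: total becomes -3; next count becomes 0; next (((step * -4) == max(1, base)) or ((total * step) < (total - step))) evaluates to true; next total becomes 0; next (((-1) < (total * step)) or ((base - base) <= (-9))) evaluates to true; next scale becomes 1; next base becomes 6; next final value 0. Both give 0.
Checked all 56 inputs in the declared domain: the outputs agree on every one.
verdict: equivalent


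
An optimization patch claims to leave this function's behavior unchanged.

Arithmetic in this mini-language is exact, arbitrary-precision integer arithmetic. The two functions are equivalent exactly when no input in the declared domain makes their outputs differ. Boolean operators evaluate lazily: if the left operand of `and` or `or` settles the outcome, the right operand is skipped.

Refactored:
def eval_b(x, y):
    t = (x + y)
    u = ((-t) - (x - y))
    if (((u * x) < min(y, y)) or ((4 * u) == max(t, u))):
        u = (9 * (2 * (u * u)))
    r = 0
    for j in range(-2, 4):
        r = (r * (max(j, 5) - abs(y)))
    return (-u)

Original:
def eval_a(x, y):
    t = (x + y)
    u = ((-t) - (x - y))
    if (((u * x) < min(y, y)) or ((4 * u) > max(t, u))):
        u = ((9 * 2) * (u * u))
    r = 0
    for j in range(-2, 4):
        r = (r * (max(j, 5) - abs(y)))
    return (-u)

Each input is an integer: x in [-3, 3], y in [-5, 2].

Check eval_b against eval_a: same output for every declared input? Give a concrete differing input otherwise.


Not equivalent: x=-1, y=-5 separates them (-72 vs -2).
eval_a: t = -6; u = 2; (((u * x) < min(y, y)) or ((4 * u) > max(t, u))) -> true; u = 72; r = 0; [j=-2]; r = 0; [j=-1]; r = 0; [j=0]; r = 0; [j=1]; r = 0; [j=2]; r = 0; [j=3]; r = 0; return -72
eval_b: t = -6; u = 2; (((u * x) < min(y, y)) or ((4 * u) == max(t, u))) -> false; r = 0; [j=-2]; r = 0; [j=-1]; r = 0; [j=0]; r = 0; [j=1]; r = 0; [j=2]; r = 0; [j=3]; r = 0; return -2
verdict: not equivalent; witness: x=-1, y=-5


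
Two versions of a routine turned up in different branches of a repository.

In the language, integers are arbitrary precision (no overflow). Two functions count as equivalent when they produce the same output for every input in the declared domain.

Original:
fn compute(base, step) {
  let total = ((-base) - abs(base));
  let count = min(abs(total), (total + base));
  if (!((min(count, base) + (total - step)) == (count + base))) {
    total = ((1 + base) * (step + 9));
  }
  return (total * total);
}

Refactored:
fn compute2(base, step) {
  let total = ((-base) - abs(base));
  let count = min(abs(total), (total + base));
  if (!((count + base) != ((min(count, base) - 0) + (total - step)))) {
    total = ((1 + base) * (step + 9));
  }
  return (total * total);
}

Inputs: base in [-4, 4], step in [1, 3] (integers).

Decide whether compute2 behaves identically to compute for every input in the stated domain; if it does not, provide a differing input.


Try base=-4, step=1.
compute: total becomes 0; next count becomes -4; next (!((min(count, base) + (total - step)) == (count + base))) evaluates to true; next total becomes -30; next final value 900
compute2: total becomes 0; next count becomes -4; next (!((count + base) != ((min(count, base) - 0) + (total - step)))) evaluates to false; next final value 0
900 != 0, so the rewrite changes behavior.
verdict: not equivalent; witness: base=-4, step=1


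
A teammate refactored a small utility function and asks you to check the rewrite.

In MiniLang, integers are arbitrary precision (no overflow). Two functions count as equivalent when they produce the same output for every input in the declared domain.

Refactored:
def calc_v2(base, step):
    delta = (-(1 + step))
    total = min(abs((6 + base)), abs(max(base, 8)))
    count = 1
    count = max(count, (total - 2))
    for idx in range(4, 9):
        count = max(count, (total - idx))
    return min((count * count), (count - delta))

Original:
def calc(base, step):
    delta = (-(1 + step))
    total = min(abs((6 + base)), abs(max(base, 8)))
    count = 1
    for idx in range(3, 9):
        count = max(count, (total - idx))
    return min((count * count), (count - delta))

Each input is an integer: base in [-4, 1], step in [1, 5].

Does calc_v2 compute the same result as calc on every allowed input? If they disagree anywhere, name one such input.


Evaluate both at base=-2, step=1.
calc: delta=-2, then total=4, then count=1, then (idx=3), then count=1, then (idx=4), then count=1, then (idx=5), then count=1, then (idx=6), then count=1, then (idx=7), then count=1, then (idx=8), then count=1, then returns 1
calc_v2: delta=-2, then total=4, then count=1, then count=2, then (idx=4), then count=2, then (idx=5), then count=2, then (idx=6), then count=2, then (idx=7), then count=2, then (idx=8), then count=2, then returns 4
1 vs 4 — the two versions disagree here.
verdict: not equivalent; witness: base=-2, step=1


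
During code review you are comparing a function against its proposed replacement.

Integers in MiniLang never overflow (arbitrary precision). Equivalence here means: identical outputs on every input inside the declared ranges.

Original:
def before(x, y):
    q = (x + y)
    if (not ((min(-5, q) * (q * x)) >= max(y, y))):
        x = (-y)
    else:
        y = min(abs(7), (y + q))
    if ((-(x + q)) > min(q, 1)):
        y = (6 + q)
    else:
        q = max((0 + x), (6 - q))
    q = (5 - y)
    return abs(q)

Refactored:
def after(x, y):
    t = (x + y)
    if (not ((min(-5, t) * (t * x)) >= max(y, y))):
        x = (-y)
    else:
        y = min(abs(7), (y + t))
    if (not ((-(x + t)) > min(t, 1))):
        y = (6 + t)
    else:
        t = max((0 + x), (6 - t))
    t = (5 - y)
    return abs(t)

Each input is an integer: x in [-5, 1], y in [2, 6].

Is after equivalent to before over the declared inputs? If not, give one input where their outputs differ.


At x=-5, y=2: before gives 2, after gives 3.
verdict: not equivalent; witness: x=-5, y=2


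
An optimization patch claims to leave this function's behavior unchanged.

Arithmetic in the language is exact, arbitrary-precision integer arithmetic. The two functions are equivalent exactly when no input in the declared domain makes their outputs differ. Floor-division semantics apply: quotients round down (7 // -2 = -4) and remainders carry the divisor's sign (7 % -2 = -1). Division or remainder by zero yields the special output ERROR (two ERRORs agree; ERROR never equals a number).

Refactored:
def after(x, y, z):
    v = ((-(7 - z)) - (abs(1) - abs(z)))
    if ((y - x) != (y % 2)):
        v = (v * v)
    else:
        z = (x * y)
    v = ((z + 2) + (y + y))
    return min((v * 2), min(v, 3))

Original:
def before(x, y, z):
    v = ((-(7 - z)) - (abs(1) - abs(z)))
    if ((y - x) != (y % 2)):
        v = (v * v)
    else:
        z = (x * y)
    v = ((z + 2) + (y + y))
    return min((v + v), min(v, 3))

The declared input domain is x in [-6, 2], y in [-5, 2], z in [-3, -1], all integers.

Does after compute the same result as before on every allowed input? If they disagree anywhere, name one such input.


Although constant usage differs, plus arithmetic usage differs, 216/216 inputs agree.
verdict: equivalent


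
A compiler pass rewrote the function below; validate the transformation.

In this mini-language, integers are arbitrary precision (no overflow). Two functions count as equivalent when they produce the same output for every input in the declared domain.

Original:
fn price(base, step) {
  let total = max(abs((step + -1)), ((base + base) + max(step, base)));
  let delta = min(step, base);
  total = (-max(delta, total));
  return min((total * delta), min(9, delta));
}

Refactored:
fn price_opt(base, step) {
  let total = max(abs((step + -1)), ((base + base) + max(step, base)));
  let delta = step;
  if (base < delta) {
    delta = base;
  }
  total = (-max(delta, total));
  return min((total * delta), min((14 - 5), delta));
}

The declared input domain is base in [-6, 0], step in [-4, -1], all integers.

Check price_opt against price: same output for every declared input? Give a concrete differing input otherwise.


Reading the diff, among the changes: constant usage differs; min/max/abs usage differs; statement counts differ; comparison usage differs; branching structure differs; arithmetic usage differs.
As a probe, take base=-6, step=-3: price runs total becomes 4; next delta becomes -6; next total becomes -4; next final value -6; price_opt runs total becomes 4; next delta becomes -3; next (base < delta) evaluates to true; next delta becomes -6; next total becomes -4; next final value -6; both end at -6.
Sweeping the whole domain (28 inputs) finds no disagreement.
verdict: equivalent


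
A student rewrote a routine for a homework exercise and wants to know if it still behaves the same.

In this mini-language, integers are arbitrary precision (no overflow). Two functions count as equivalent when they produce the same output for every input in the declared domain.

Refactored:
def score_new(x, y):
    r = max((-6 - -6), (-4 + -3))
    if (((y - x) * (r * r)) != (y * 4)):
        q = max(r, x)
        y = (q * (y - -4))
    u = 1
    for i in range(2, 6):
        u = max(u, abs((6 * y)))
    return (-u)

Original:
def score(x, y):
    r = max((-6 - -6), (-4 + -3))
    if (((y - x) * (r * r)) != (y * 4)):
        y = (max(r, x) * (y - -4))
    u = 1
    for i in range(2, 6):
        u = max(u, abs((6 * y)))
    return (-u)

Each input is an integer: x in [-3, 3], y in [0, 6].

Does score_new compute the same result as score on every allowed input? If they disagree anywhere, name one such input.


Reading the diff, among the changes: local variable names differ, plus statement counts differ.
As a probe, take x=0, y=4: score runs r=0, then (((y - x) * (r * r)) != (y * 4)) is true, then y=0, then u=1, then (i=2), then u=1, then (i=3), then u=1, then (i=4), then u=1, then (i=5), then u=1, then returns -1; score_new runs r=0, then (((y - x) * (r * r)) != (y * 4)) is true, then q=0, then y=0, then u=1, then (i=2), then u=1, then (i=3), then u=1, then (i=4), then u=1, then (i=5), then u=1, then returns -1; both end at -1.
An exhaustive pass over the 49 declared inputs shows identical outputs.
verdict: equivalent


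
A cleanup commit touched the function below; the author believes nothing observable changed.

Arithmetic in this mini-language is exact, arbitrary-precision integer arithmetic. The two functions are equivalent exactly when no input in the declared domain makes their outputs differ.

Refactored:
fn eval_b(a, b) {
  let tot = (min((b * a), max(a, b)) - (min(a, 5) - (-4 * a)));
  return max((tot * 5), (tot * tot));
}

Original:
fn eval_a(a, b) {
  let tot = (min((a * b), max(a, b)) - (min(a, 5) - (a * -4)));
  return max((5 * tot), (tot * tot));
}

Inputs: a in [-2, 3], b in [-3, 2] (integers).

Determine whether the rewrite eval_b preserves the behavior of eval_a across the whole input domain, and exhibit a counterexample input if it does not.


Side by side, the visible changes include: same computation, different form.
As a probe, take a=2, b=-2: eval_a runs tot=-14, then returns 196; eval_b runs tot=-14, then returns 196; both end at 196.
Every one of the 36 inputs gives matching results.
verdict: equivalent


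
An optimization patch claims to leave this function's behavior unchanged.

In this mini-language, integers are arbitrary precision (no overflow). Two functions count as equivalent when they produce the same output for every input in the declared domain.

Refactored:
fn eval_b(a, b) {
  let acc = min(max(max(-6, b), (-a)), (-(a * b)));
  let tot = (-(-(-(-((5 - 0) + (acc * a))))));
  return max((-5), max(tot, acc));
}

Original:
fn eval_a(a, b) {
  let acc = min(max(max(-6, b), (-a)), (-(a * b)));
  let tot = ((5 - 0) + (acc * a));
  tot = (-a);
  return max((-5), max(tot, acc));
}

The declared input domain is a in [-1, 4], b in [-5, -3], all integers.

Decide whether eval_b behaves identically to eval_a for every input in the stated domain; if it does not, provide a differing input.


There is a counterexample at a=-1, b=-5: 1 on one side, 10 on the other.
eval_a: acc := -5 | tot := 10 | tot := 1 | result 1
eval_b: acc := -5 | tot := 10 | result 10
verdict: not equivalent; witness: a=-1, b=-5


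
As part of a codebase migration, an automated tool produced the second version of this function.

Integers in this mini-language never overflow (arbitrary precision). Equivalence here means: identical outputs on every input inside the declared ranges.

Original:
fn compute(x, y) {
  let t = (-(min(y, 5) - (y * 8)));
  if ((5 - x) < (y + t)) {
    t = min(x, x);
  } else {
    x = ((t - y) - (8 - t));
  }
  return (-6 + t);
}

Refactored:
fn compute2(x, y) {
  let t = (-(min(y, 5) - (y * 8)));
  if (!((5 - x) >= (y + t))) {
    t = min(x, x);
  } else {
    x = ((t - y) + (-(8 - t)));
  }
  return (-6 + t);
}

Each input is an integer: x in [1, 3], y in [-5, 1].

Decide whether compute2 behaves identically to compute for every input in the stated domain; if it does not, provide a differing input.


Although comparison usage differs; and boolean connective usage differs; and arithmetic usage differs, 21/21 inputs agree.
verdict: equivalent
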